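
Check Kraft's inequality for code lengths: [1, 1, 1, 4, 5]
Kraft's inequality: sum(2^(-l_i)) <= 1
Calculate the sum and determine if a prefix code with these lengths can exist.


Sum = 2^(-1) + 2^(-1) + 2^(-1) + 2^(-4) + 2^(-5)
    = 0.5 + 0.5 + 0.5 + 0.0625 + 0.03125
    = 51/32 = 1.59375
Since 1.59375 > 1, Kraft's inequality is NOT satisfied.
A prefix code with these lengths CANNOT exist.

Kraft sum = 1.59375. Not satisfied.


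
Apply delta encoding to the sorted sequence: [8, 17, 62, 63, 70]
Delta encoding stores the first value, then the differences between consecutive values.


First value: 8
Deltas:
  17 - 8 = 9
  62 - 17 = 45
  63 - 62 = 1
  70 - 63 = 7


Delta encoded: [8, 9, 45, 1, 7]


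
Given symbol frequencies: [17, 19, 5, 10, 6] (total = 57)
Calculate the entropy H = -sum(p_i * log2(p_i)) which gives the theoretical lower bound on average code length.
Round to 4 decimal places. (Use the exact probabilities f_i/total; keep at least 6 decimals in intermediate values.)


Per-symbol terms -p_i * log2(p_i) with p_i = f_i/57:
  p = 17/57 = 0.298246: log2(p) = -1.745427, -p*log2(p) = 0.520566
  p = 19/57 = 0.333333: log2(p) = -1.584963, -p*log2(p) = 0.528321
  p = 5/57 = 0.087719: log2(p) = -3.510962, -p*log2(p) = 0.307979
  p = 10/57 = 0.175439: log2(p) = -2.510962, -p*log2(p) = 0.440520
  p = 6/57 = 0.105263: log2(p) = -3.247928, -p*log2(p) = 0.341887
H = 0.520566 + 0.528321 + 0.307979 + 0.440520 + 0.341887 = 2.139273

H = 2.1393 bits/symbol


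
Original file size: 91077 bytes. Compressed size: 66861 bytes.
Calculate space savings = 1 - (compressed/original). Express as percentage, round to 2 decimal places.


ratio = compressed/original = 66861/91077 = 0.734115
savings = 1 - ratio = 1 - 0.734115 = 0.265885
as a percentage: 0.265885 * 100 = 26.59%

Space savings = 1 - 66861/91077 = 26.59%


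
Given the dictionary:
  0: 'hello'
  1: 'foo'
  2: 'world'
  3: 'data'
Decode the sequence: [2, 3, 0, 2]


Look up each index in the dictionary:
  2 -> 'world'
  3 -> 'data'
  0 -> 'hello'
  2 -> 'world'

Decoded: "world data hello world"


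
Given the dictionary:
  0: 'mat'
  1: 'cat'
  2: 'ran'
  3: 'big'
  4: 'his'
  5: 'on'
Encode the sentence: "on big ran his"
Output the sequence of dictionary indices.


Look up each word in the dictionary:
  'on' -> 5
  'big' -> 3
  'ran' -> 2
  'his' -> 4

Encoded: [5, 3, 2, 4]


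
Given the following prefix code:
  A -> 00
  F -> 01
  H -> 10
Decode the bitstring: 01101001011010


Decoding step by step:
Bits 01 -> F
Bits 10 -> H
Bits 10 -> H
Bits 01 -> F
Bits 01 -> F
Bits 10 -> H
Bits 10 -> H


Decoded message: FHHFFHH


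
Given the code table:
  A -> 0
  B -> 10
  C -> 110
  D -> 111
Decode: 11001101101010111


Decoding:
110 -> C
0 -> A
110 -> C
110 -> C
10 -> B
10 -> B
111 -> D


Result: CACCBBD


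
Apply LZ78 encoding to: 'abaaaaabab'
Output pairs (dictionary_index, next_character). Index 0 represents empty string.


LZ78 encoding steps:
Dictionary: {0: ''}
Step 1: w='' (idx 0), next='a' -> output (0, 'a'), add 'a' as idx 1
Step 2: w='' (idx 0), next='b' -> output (0, 'b'), add 'b' as idx 2
Step 3: w='a' (idx 1), next='a' -> output (1, 'a'), add 'aa' as idx 3
Step 4: w='aa' (idx 3), next='a' -> output (3, 'a'), add 'aaa' as idx 4
Step 5: w='b' (idx 2), next='a' -> output (2, 'a'), add 'ba' as idx 5
Step 6: w='b' (idx 2), end of input -> output (2, '')


Encoded: [(0, 'a'), (0, 'b'), (1, 'a'), (3, 'a'), (2, 'a'), (2, '')]


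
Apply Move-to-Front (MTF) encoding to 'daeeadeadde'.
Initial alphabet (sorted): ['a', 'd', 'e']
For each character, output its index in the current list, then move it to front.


MTF encoding:
'd': index 1 in ['a', 'd', 'e'] -> ['d', 'a', 'e']
'a': index 1 in ['d', 'a', 'e'] -> ['a', 'd', 'e']
'e': index 2 in ['a', 'd', 'e'] -> ['e', 'a', 'd']
'e': index 0 in ['e', 'a', 'd'] -> ['e', 'a', 'd']
'a': index 1 in ['e', 'a', 'd'] -> ['a', 'e', 'd']
'd': index 2 in ['a', 'e', 'd'] -> ['d', 'a', 'e']
'e': index 2 in ['d', 'a', 'e'] -> ['e', 'd', 'a']
'a': index 2 in ['e', 'd', 'a'] -> ['a', 'e', 'd']
'd': index 2 in ['a', 'e', 'd'] -> ['d', 'a', 'e']
'd': index 0 in ['d', 'a', 'e'] -> ['d', 'a', 'e']
'e': index 2 in ['d', 'a', 'e'] -> ['e', 'd', 'a']


Output: [1, 1, 2, 0, 1, 2, 2, 2, 2, 0, 2]


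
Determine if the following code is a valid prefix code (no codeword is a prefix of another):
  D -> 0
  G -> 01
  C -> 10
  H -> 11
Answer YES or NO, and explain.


Checking each pair (does one codeword prefix another?):
  D='0' vs G='01': prefix -- VIOLATION

NO -- this is NOT a valid prefix code. D (0) is a prefix of G (01).


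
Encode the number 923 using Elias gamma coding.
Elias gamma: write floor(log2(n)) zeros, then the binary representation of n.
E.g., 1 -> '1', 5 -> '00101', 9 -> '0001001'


num_bits = floor(log2(923)) + 1 = 10
leading_zeros = num_bits - 1 = 9
binary(923) = 1110011011

Elias gamma(923) = '000000000' + '1110011011' = 0000000001110011011 (19 bits)


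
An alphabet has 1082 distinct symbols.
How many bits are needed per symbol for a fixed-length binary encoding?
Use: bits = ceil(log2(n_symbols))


log2(1082) = 10.0795
Bracket: 2^10 = 1024 < 1082 <= 2^11 = 2048
So ceil(log2(1082)) = 11

bits = ceil(log2(1082)) = ceil(10.0795) = 11 bits


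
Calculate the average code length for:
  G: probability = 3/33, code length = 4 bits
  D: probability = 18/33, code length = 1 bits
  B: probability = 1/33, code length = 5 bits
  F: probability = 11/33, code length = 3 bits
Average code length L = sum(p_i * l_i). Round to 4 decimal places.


Weighted contributions p_i * l_i:
  G: (3/33) * 4 = 12/33
  D: (18/33) * 1 = 18/33
  B: (1/33) * 5 = 5/33
  F: (11/33) * 3 = 33/33
Sum = (12 + 18 + 5 + 33)/33 = 68/33

L = 68/33 = 2.0606 bits/symbol


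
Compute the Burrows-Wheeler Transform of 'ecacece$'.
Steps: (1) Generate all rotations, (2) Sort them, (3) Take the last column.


Rotations (sorted):
  0: $ecacece -> last char: e
  1: acece$ec -> last char: c
  2: cacece$e -> last char: e
  3: ce$ecace -> last char: e
  4: cece$eca -> last char: a
  5: e$ecacec -> last char: c
  6: ecacece$ -> last char: $
  7: ece$ecac -> last char: c


BWT = eceeac$c


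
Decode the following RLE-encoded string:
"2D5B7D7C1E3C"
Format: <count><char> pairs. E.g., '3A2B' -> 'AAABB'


Expanding each <count><char> pair:
  2D -> 'DD'
  5B -> 'BBBBB'
  7D -> 'DDDDDDD'
  7C -> 'CCCCCCC'
  1E -> 'E'
  3C -> 'CCC'

Decoded = DDBBBBBDDDDDDDCCCCCCCECCC


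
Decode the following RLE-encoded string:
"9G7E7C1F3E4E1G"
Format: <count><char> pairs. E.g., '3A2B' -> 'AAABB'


Expanding each <count><char> pair:
  9G -> 'GGGGGGGGG'
  7E -> 'EEEEEEE'
  7C -> 'CCCCCCC'
  1F -> 'F'
  3E -> 'EEE'
  4E -> 'EEEE'
  1G -> 'G'

Decoded = GGGGGGGGGEEEEEEECCCCCCCFEEEEEEEG


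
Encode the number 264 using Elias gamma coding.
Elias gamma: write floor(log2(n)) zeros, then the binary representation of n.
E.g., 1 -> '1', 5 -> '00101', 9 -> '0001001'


num_bits = floor(log2(264)) + 1 = 9
leading_zeros = num_bits - 1 = 8
binary(264) = 100001000

Elias gamma(264) = '00000000' + '100001000' = 00000000100001000 (17 bits)


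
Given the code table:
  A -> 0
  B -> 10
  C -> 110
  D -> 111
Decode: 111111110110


Decoding:
111 -> D
111 -> D
110 -> C
110 -> C


Result: DDCC


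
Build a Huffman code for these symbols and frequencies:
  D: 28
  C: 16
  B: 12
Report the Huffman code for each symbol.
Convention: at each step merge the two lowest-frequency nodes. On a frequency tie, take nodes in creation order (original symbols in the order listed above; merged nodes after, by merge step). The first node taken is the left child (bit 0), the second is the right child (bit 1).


Huffman tree construction:
Step 1: Merge B(12) + C(16) = 28
Step 2: Merge D(28) + (B+C)(28) = 56
Read each symbol's code off the tree from the root (left child = 0, right child = 1).

Codes:
  D: 0 (length 1)
  C: 11 (length 2)
  B: 10 (length 2)
Average code length: 84/56 = 1.5000 bits/symbol


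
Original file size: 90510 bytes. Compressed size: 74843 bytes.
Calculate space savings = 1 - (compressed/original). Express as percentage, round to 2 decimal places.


ratio = compressed/original = 74843/90510 = 0.826903
savings = 1 - ratio = 1 - 0.826903 = 0.173097
as a percentage: 0.173097 * 100 = 17.31%

Space savings = 1 - 74843/90510 = 17.31%


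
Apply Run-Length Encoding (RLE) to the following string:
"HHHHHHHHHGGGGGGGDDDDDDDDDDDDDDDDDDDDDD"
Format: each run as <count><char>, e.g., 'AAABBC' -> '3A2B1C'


Scanning runs left to right:
  i=0: run of 'H' x 9 -> '9H'
  i=9: run of 'G' x 7 -> '7G'
  i=16: run of 'D' x 22 -> '22D'

RLE = 9H7G22D


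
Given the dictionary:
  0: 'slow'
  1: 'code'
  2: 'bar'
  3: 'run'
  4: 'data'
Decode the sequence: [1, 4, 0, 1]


Look up each index in the dictionary:
  1 -> 'code'
  4 -> 'data'
  0 -> 'slow'
  1 -> 'code'

Decoded: "code data slow code"


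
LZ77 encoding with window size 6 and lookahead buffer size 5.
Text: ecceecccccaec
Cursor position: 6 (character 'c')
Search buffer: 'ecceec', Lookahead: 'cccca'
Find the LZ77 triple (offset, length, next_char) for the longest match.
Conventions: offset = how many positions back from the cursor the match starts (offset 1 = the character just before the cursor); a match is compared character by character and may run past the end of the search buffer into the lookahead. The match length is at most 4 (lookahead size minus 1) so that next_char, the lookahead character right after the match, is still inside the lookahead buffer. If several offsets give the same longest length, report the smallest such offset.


Try each offset into the search buffer:
  offset=1 (pos 5, char 'c'): match length 4
  offset=2 (pos 4, char 'e'): match length 0
  offset=3 (pos 3, char 'e'): match length 0
  offset=4 (pos 2, char 'c'): match length 1
  offset=5 (pos 1, char 'c'): match length 2
  offset=6 (pos 0, char 'e'): match length 0
Longest match has length 4 at offset 1.
next_char = character at position 6 + 4 = 10 -> 'a'

Best match: offset=1, length=4 (matching 'cccc' starting at position 5)
LZ77 triple: (1, 4, 'a')


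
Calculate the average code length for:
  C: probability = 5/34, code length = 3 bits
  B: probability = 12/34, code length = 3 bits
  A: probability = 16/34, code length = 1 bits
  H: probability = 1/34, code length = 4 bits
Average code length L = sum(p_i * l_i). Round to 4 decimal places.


Weighted contributions p_i * l_i:
  C: (5/34) * 3 = 15/34
  B: (12/34) * 3 = 36/34
  A: (16/34) * 1 = 16/34
  H: (1/34) * 4 = 4/34
Sum = (15 + 36 + 16 + 4)/34 = 71/34

L = 71/34 = 2.0882 bits/symbol


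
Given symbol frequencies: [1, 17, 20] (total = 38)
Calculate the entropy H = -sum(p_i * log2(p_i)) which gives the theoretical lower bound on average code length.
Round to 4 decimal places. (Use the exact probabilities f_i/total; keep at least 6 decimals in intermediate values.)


Per-symbol terms -p_i * log2(p_i) with p_i = f_i/38:
  p = 1/38 = 0.026316: log2(p) = -5.247928, -p*log2(p) = 0.138103
  p = 17/38 = 0.447368: log2(p) = -1.160465, -p*log2(p) = 0.519155
  p = 20/38 = 0.526316: log2(p) = -0.925999, -p*log2(p) = 0.487368
H = 0.138103 + 0.519155 + 0.487368 = 1.144626

H = 1.1446 bits/symbol


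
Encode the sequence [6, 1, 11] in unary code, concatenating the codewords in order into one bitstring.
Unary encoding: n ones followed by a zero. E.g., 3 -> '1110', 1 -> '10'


Encode each number as n ones followed by a terminating 0:
  6 -> 1111110 (7 bits)
  1 -> 10 (2 bits)
  11 -> 111111111110 (12 bits)
Total length = 7 + 2 + 12 = 21 bits.

Unary([6, 1, 11]) = 111111010111111111110 (21 bits)


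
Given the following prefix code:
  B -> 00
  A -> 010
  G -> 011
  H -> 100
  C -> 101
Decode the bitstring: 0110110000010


Decoding step by step:
Bits 011 -> G
Bits 011 -> G
Bits 00 -> B
Bits 00 -> B
Bits 010 -> A


Decoded message: GGBBA


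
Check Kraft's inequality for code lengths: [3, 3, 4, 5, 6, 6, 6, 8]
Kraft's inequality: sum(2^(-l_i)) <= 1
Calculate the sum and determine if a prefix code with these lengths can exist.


Sum = 2^(-3) + 2^(-3) + 2^(-4) + 2^(-5) + 2^(-6) + 2^(-6) + 2^(-6) + 2^(-8)
    = 0.125 + 0.125 + 0.0625 + 0.03125 + 0.015625 + 0.015625 + 0.015625 + 0.00390625
    = 101/256 = 0.39453125
Since 0.39453125 <= 1, Kraft's inequality IS satisfied.
A prefix code with these lengths CAN exist.

Kraft sum = 0.39453125. Satisfied.


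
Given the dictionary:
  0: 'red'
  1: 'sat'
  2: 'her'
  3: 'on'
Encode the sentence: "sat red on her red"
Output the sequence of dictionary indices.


Look up each word in the dictionary:
  'sat' -> 1
  'red' -> 0
  'on' -> 3
  'her' -> 2
  'red' -> 0

Encoded: [1, 0, 3, 2, 0]


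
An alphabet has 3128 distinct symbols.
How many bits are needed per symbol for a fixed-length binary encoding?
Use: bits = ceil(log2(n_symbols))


log2(3128) = 11.611
Bracket: 2^11 = 2048 < 3128 <= 2^12 = 4096
So ceil(log2(3128)) = 12

bits = ceil(log2(3128)) = ceil(11.611) = 12 bits


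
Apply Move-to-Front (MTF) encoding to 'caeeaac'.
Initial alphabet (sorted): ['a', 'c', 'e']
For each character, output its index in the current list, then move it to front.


MTF encoding:
'c': index 1 in ['a', 'c', 'e'] -> ['c', 'a', 'e']
'a': index 1 in ['c', 'a', 'e'] -> ['a', 'c', 'e']
'e': index 2 in ['a', 'c', 'e'] -> ['e', 'a', 'c']
'e': index 0 in ['e', 'a', 'c'] -> ['e', 'a', 'c']
'a': index 1 in ['e', 'a', 'c'] -> ['a', 'e', 'c']
'a': index 0 in ['a', 'e', 'c'] -> ['a', 'e', 'c']
'c': index 2 in ['a', 'e', 'c'] -> ['c', 'a', 'e']


Output: [1, 1, 2, 0, 1, 0, 2]


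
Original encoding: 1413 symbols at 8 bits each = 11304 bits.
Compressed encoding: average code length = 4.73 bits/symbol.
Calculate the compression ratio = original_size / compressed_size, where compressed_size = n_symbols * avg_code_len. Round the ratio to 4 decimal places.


original_size = n_symbols * orig_bits = 1413 * 8 = 11304 bits
compressed_size = n_symbols * avg_code_len = 1413 * 4.73 = 6683.49 bits
ratio = original_size / compressed_size = 11304 / 6683.49 = 1.6913

Compression ratio = 1.6913


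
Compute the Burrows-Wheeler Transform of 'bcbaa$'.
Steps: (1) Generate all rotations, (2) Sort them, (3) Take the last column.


Rotations (sorted):
  0: $bcbaa -> last char: a
  1: a$bcba -> last char: a
  2: aa$bcb -> last char: b
  3: baa$bc -> last char: c
  4: bcbaa$ -> last char: $
  5: cbaa$b -> last char: b


BWT = aabc$b


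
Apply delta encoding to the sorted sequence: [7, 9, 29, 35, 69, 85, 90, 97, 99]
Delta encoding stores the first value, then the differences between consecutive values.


First value: 7
Deltas:
  9 - 7 = 2
  29 - 9 = 20
  35 - 29 = 6
  69 - 35 = 34
  85 - 69 = 16
  90 - 85 = 5
  97 - 90 = 7
  99 - 97 = 2


Delta encoded: [7, 2, 20, 6, 34, 16, 5, 7, 2]


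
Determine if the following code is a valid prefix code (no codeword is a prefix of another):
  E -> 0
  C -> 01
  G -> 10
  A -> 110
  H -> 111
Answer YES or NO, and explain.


Checking each pair (does one codeword prefix another?):
  E='0' vs C='01': prefix -- VIOLATION

NO -- this is NOT a valid prefix code. E (0) is a prefix of C (01).


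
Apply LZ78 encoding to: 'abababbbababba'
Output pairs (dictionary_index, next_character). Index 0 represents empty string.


LZ78 encoding steps:
Dictionary: {0: ''}
Step 1: w='' (idx 0), next='a' -> output (0, 'a'), add 'a' as idx 1
Step 2: w='' (idx 0), next='b' -> output (0, 'b'), add 'b' as idx 2
Step 3: w='a' (idx 1), next='b' -> output (1, 'b'), add 'ab' as idx 3
Step 4: w='ab' (idx 3), next='b' -> output (3, 'b'), add 'abb' as idx 4
Step 5: w='b' (idx 2), next='a' -> output (2, 'a'), add 'ba' as idx 5
Step 6: w='ba' (idx 5), next='b' -> output (5, 'b'), add 'bab' as idx 6
Step 7: w='ba' (idx 5), end of input -> output (5, '')


Encoded: [(0, 'a'), (0, 'b'), (1, 'b'), (3, 'b'), (2, 'a'), (5, 'b'), (5, '')]


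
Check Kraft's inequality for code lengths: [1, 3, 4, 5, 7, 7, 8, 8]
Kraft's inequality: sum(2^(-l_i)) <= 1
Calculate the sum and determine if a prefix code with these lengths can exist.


Sum = 2^(-1) + 2^(-3) + 2^(-4) + 2^(-5) + 2^(-7) + 2^(-7) + 2^(-8) + 2^(-8)
    = 0.5 + 0.125 + 0.0625 + 0.03125 + 0.0078125 + 0.0078125 + 0.00390625 + 0.00390625
    = 190/256 = 0.7421875
Since 0.7421875 <= 1, Kraft's inequality IS satisfied.
A prefix code with these lengths CAN exist.

Kraft sum = 0.7421875. Satisfied.


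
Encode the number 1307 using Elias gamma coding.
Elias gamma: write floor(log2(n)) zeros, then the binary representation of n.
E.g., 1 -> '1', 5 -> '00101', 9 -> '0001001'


num_bits = floor(log2(1307)) + 1 = 11
leading_zeros = num_bits - 1 = 10
binary(1307) = 10100011011

Elias gamma(1307) = '0000000000' + '10100011011' = 000000000010100011011 (21 bits)


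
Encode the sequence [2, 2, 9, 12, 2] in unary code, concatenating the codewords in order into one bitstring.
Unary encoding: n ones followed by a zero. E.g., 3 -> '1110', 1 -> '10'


Encode each number as n ones followed by a terminating 0:
  2 -> 110 (3 bits)
  2 -> 110 (3 bits)
  9 -> 1111111110 (10 bits)
  12 -> 1111111111110 (13 bits)
  2 -> 110 (3 bits)
Total length = 3 + 3 + 10 + 13 + 3 = 32 bits.

Unary([2, 2, 9, 12, 2]) = 11011011111111101111111111110110 (32 bits)


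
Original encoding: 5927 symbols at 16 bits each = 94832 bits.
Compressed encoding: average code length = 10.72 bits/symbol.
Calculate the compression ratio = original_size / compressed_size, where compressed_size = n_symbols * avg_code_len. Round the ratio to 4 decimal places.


original_size = n_symbols * orig_bits = 5927 * 16 = 94832 bits
compressed_size = n_symbols * avg_code_len = 5927 * 10.72 = 63537.44 bits
ratio = original_size / compressed_size = 94832 / 63537.44 = 1.4925

Compression ratio = 1.4925


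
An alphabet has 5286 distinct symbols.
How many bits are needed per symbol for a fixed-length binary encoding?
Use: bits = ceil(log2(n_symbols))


log2(5286) = 12.368
Bracket: 2^12 = 4096 < 5286 <= 2^13 = 8192
So ceil(log2(5286)) = 13

bits = ceil(log2(5286)) = ceil(12.368) = 13 bits


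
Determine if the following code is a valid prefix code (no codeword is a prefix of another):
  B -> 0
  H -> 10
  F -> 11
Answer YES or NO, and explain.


Checking each pair (does one codeword prefix another?):
  B='0' vs H='10': no prefix
  B='0' vs F='11': no prefix
  H='10' vs B='0': no prefix
  H='10' vs F='11': no prefix
  F='11' vs B='0': no prefix
  F='11' vs H='10': no prefix
No violation found over all pairs.

YES -- this is a valid prefix code. No codeword is a prefix of any other codeword.


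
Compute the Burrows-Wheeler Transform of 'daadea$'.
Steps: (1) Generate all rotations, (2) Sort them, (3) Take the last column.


Rotations (sorted):
  0: $daadea -> last char: a
  1: a$daade -> last char: e
  2: aadea$d -> last char: d
  3: adea$da -> last char: a
  4: daadea$ -> last char: $
  5: dea$daa -> last char: a
  6: ea$daad -> last char: d


BWT = aeda$ad


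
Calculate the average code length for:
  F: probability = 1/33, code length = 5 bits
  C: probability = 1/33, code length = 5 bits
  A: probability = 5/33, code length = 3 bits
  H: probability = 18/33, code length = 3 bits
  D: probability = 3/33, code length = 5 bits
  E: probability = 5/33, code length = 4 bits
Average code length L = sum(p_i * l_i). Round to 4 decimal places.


Weighted contributions p_i * l_i:
  F: (1/33) * 5 = 5/33
  C: (1/33) * 5 = 5/33
  A: (5/33) * 3 = 15/33
  H: (18/33) * 3 = 54/33
  D: (3/33) * 5 = 15/33
  E: (5/33) * 4 = 20/33
Sum = (5 + 5 + 15 + 54 + 15 + 20)/33 = 114/33

L = 114/33 = 3.4545 bits/symbol


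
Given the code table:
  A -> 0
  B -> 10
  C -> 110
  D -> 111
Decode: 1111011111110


Decoding:
111 -> D
10 -> B
111 -> D
111 -> D
10 -> B


Result: DBDDB


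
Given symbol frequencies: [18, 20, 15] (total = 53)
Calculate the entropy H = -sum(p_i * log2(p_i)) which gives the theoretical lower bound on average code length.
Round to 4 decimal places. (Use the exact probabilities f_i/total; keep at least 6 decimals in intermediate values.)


Per-symbol terms -p_i * log2(p_i) with p_i = f_i/53:
  p = 18/53 = 0.339623: log2(p) = -1.557995, -p*log2(p) = 0.529131
  p = 20/53 = 0.377358: log2(p) = -1.405992, -p*log2(p) = 0.530563
  p = 15/53 = 0.283019: log2(p) = -1.821030, -p*log2(p) = 0.515386
H = 0.529131 + 0.530563 + 0.515386 = 1.575080

H = 1.5751 bits/symbol


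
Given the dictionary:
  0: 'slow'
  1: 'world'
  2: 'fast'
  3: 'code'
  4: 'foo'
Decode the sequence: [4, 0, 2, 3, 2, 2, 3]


Look up each index in the dictionary:
  4 -> 'foo'
  0 -> 'slow'
  2 -> 'fast'
  3 -> 'code'
  2 -> 'fast'
  2 -> 'fast'
  3 -> 'code'

Decoded: "foo slow fast code fast fast code"


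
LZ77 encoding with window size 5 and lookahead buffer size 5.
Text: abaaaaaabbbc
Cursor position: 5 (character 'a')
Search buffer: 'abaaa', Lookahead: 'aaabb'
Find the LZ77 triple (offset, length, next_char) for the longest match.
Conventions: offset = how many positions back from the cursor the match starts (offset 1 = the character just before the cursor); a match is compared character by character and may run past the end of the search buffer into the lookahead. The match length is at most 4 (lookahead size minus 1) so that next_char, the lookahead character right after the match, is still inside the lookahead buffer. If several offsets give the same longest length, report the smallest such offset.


Try each offset into the search buffer:
  offset=1 (pos 4, char 'a'): match length 3
  offset=2 (pos 3, char 'a'): match length 3
  offset=3 (pos 2, char 'a'): match length 3
  offset=4 (pos 1, char 'b'): match length 0
  offset=5 (pos 0, char 'a'): match length 1
Longest match has length 3, found at offsets 1, 2, 3; take the smallest, offset 1.
next_char = character at position 5 + 3 = 8 -> 'b'

Best match: offset=1, length=3 (matching 'aaa' starting at position 4)
LZ77 triple: (1, 3, 'b')


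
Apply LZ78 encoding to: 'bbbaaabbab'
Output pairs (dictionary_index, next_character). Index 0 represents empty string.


LZ78 encoding steps:
Dictionary: {0: ''}
Step 1: w='' (idx 0), next='b' -> output (0, 'b'), add 'b' as idx 1
Step 2: w='b' (idx 1), next='b' -> output (1, 'b'), add 'bb' as idx 2
Step 3: w='' (idx 0), next='a' -> output (0, 'a'), add 'a' as idx 3
Step 4: w='a' (idx 3), next='a' -> output (3, 'a'), add 'aa' as idx 4
Step 5: w='bb' (idx 2), next='a' -> output (2, 'a'), add 'bba' as idx 5
Step 6: w='b' (idx 1), end of input -> output (1, '')


Encoded: [(0, 'b'), (1, 'b'), (0, 'a'), (3, 'a'), (2, 'a'), (1, '')]


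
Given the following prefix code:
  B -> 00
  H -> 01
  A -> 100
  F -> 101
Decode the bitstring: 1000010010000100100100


Decoding step by step:
Bits 100 -> A
Bits 00 -> B
Bits 100 -> A
Bits 100 -> A
Bits 00 -> B
Bits 100 -> A
Bits 100 -> A
Bits 100 -> A


Decoded message: ABAABAAA


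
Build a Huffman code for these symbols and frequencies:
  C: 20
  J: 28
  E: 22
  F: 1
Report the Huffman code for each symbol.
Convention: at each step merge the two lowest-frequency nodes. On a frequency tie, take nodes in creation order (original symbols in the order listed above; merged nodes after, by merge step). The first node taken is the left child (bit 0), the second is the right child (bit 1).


Huffman tree construction:
Step 1: Merge F(1) + C(20) = 21
Step 2: Merge (F+C)(21) + E(22) = 43
Step 3: Merge J(28) + ((F+C)+E)(43) = 71
Read each symbol's code off the tree from the root (left child = 0, right child = 1).

Codes:
  C: 101 (length 3)
  J: 0 (length 1)
  E: 11 (length 2)
  F: 100 (length 3)
Average code length: 135/71 = 1.9014 bits/symbol


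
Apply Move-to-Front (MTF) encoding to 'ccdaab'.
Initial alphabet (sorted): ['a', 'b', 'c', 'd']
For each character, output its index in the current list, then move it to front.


MTF encoding:
'c': index 2 in ['a', 'b', 'c', 'd'] -> ['c', 'a', 'b', 'd']
'c': index 0 in ['c', 'a', 'b', 'd'] -> ['c', 'a', 'b', 'd']
'd': index 3 in ['c', 'a', 'b', 'd'] -> ['d', 'c', 'a', 'b']
'a': index 2 in ['d', 'c', 'a', 'b'] -> ['a', 'd', 'c', 'b']
'a': index 0 in ['a', 'd', 'c', 'b'] -> ['a', 'd', 'c', 'b']
'b': index 3 in ['a', 'd', 'c', 'b'] -> ['b', 'a', 'd', 'c']


Output: [2, 0, 3, 2, 0, 3]


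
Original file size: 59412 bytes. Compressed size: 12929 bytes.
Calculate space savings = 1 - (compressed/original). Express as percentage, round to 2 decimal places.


ratio = compressed/original = 12929/59412 = 0.217616
savings = 1 - ratio = 1 - 0.217616 = 0.782384
as a percentage: 0.782384 * 100 = 78.24%

Space savings = 1 - 12929/59412 = 78.24%


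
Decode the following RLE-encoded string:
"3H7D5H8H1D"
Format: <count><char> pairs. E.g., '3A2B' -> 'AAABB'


Expanding each <count><char> pair:
  3H -> 'HHH'
  7D -> 'DDDDDDD'
  5H -> 'HHHHH'
  8H -> 'HHHHHHHH'
  1D -> 'D'

Decoded = HHHDDDDDDDHHHHHHHHHHHHHD


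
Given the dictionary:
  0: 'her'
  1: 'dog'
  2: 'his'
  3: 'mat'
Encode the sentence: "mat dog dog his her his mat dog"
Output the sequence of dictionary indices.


Look up each word in the dictionary:
  'mat' -> 3
  'dog' -> 1
  'dog' -> 1
  'his' -> 2
  'her' -> 0
  'his' -> 2
  'mat' -> 3
  'dog' -> 1

Encoded: [3, 1, 1, 2, 0, 2, 3, 1]


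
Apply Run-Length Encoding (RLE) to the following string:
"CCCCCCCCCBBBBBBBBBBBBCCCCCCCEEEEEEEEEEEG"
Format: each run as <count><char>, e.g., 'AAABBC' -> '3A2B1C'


Scanning runs left to right:
  i=0: run of 'C' x 9 -> '9C'
  i=9: run of 'B' x 12 -> '12B'
  i=21: run of 'C' x 7 -> '7C'
  i=28: run of 'E' x 11 -> '11E'
  i=39: run of 'G' x 1 -> '1G'

RLE = 9C12B7C11E1G


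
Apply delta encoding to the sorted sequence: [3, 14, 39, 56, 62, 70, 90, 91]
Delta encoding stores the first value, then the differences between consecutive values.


First value: 3
Deltas:
  14 - 3 = 11
  39 - 14 = 25
  56 - 39 = 17
  62 - 56 = 6
  70 - 62 = 8
  90 - 70 = 20
  91 - 90 = 1


Delta encoded: [3, 11, 25, 17, 6, 8, 20, 1]


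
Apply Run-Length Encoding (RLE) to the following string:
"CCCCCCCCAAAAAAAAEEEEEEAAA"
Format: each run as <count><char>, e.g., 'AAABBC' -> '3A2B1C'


Scanning runs left to right:
  i=0: run of 'C' x 8 -> '8C'
  i=8: run of 'A' x 8 -> '8A'
  i=16: run of 'E' x 6 -> '6E'
  i=22: run of 'A' x 3 -> '3A'

RLE = 8C8A6E3A


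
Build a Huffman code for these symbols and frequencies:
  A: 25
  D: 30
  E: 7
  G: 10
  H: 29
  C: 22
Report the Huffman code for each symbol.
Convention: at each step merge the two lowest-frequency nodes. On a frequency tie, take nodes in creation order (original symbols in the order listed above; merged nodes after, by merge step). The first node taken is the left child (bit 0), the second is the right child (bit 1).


Huffman tree construction:
Step 1: Merge E(7) + G(10) = 17
Step 2: Merge (E+G)(17) + C(22) = 39
Step 3: Merge A(25) + H(29) = 54
Step 4: Merge D(30) + ((E+G)+C)(39) = 69
Step 5: Merge (A+H)(54) + (D+((E+G)+C))(69) = 123
Read each symbol's code off the tree from the root (left child = 0, right child = 1).

Codes:
  A: 00 (length 2)
  D: 10 (length 2)
  E: 1100 (length 4)
  G: 1101 (length 4)
  H: 01 (length 2)
  C: 111 (length 3)
Average code length: 302/123 = 2.4553 bits/symbol


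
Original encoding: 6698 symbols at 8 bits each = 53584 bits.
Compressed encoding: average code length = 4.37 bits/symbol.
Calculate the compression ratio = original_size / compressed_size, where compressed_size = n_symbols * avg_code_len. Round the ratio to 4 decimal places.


original_size = n_symbols * orig_bits = 6698 * 8 = 53584 bits
compressed_size = n_symbols * avg_code_len = 6698 * 4.37 = 29270.26 bits
ratio = original_size / compressed_size = 53584 / 29270.26 = 1.8307

Compression ratio = 1.8307


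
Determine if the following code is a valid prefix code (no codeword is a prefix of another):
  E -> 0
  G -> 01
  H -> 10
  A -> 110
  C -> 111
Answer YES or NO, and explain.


Checking each pair (does one codeword prefix another?):
  E='0' vs G='01': prefix -- VIOLATION

NO -- this is NOT a valid prefix code. E (0) is a prefix of G (01).


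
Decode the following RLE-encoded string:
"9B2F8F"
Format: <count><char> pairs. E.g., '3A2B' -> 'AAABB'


Expanding each <count><char> pair:
  9B -> 'BBBBBBBBB'
  2F -> 'FF'
  8F -> 'FFFFFFFF'

Decoded = BBBBBBBBBFFFFFFFFFF


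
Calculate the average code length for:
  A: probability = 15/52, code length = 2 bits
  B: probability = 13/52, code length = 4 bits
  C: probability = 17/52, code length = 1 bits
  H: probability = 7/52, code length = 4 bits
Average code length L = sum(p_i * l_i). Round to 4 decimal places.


Weighted contributions p_i * l_i:
  A: (15/52) * 2 = 30/52
  B: (13/52) * 4 = 52/52
  C: (17/52) * 1 = 17/52
  H: (7/52) * 4 = 28/52
Sum = (30 + 52 + 17 + 28)/52 = 127/52

L = 127/52 = 2.4423 bits/symbol


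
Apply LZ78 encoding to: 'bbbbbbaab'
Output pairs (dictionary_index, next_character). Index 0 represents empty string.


LZ78 encoding steps:
Dictionary: {0: ''}
Step 1: w='' (idx 0), next='b' -> output (0, 'b'), add 'b' as idx 1
Step 2: w='b' (idx 1), next='b' -> output (1, 'b'), add 'bb' as idx 2
Step 3: w='bb' (idx 2), next='b' -> output (2, 'b'), add 'bbb' as idx 3
Step 4: w='' (idx 0), next='a' -> output (0, 'a'), add 'a' as idx 4
Step 5: w='a' (idx 4), next='b' -> output (4, 'b'), add 'ab' as idx 5


Encoded: [(0, 'b'), (1, 'b'), (2, 'b'), (0, 'a'), (4, 'b')]


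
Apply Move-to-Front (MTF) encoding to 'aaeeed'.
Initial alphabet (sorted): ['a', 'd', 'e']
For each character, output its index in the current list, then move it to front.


MTF encoding:
'a': index 0 in ['a', 'd', 'e'] -> ['a', 'd', 'e']
'a': index 0 in ['a', 'd', 'e'] -> ['a', 'd', 'e']
'e': index 2 in ['a', 'd', 'e'] -> ['e', 'a', 'd']
'e': index 0 in ['e', 'a', 'd'] -> ['e', 'a', 'd']
'e': index 0 in ['e', 'a', 'd'] -> ['e', 'a', 'd']
'd': index 2 in ['e', 'a', 'd'] -> ['d', 'e', 'a']


Output: [0, 0, 2, 0, 0, 2]


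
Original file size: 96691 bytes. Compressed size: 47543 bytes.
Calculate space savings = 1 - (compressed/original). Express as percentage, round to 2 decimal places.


ratio = compressed/original = 47543/96691 = 0.4917
savings = 1 - ratio = 1 - 0.4917 = 0.5083
as a percentage: 0.5083 * 100 = 50.83%

Space savings = 1 - 47543/96691 = 50.83%


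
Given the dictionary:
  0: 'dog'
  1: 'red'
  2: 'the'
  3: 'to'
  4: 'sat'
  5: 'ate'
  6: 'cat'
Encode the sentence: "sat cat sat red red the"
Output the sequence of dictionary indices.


Look up each word in the dictionary:
  'sat' -> 4
  'cat' -> 6
  'sat' -> 4
  'red' -> 1
  'red' -> 1
  'the' -> 2

Encoded: [4, 6, 4, 1, 1, 2]


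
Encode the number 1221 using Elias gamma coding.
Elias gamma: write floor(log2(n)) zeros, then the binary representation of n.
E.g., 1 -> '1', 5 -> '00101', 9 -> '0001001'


num_bits = floor(log2(1221)) + 1 = 11
leading_zeros = num_bits - 1 = 10
binary(1221) = 10011000101

Elias gamma(1221) = '0000000000' + '10011000101' = 000000000010011000101 (21 bits)


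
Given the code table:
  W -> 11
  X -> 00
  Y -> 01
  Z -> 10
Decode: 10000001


Decoding:
10 -> Z
00 -> X
00 -> X
01 -> Y


Result: ZXXY


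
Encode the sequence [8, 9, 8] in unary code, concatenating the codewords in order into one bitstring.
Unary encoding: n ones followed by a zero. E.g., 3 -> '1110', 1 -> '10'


Encode each number as n ones followed by a terminating 0:
  8 -> 111111110 (9 bits)
  9 -> 1111111110 (10 bits)
  8 -> 111111110 (9 bits)
Total length = 9 + 10 + 9 = 28 bits.

Unary([8, 9, 8]) = 1111111101111111110111111110 (28 bits)


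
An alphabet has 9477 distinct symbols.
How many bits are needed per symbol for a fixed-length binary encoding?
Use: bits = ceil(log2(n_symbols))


log2(9477) = 13.2102
Bracket: 2^13 = 8192 < 9477 <= 2^14 = 16384
So ceil(log2(9477)) = 14

bits = ceil(log2(9477)) = ceil(13.2102) = 14 bits


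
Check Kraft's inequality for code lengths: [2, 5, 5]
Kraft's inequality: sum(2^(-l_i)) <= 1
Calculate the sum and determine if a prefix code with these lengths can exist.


Sum = 2^(-2) + 2^(-5) + 2^(-5)
    = 0.25 + 0.03125 + 0.03125
    = 10/32 = 0.3125
Since 0.3125 <= 1, Kraft's inequality IS satisfied.
A prefix code with these lengths CAN exist.

Kraft sum = 0.3125. Satisfied.


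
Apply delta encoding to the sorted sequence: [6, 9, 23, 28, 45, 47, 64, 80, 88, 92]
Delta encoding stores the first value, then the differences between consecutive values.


First value: 6
Deltas:
  9 - 6 = 3
  23 - 9 = 14
  28 - 23 = 5
  45 - 28 = 17
  47 - 45 = 2
  64 - 47 = 17
  80 - 64 = 16
  88 - 80 = 8
  92 - 88 = 4


Delta encoded: [6, 3, 14, 5, 17, 2, 17, 16, 8, 4]


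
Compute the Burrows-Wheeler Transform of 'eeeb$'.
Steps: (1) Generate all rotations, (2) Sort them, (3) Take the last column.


Rotations (sorted):
  0: $eeeb -> last char: b
  1: b$eee -> last char: e
  2: eb$ee -> last char: e
  3: eeb$e -> last char: e
  4: eeeb$ -> last char: $


BWT = beee$


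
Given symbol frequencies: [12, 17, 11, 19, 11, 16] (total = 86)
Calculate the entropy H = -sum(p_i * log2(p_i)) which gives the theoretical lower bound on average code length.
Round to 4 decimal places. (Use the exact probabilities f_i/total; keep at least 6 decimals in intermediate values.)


Per-symbol terms -p_i * log2(p_i) with p_i = f_i/86:
  p = 12/86 = 0.139535: log2(p) = -2.841302, -p*log2(p) = 0.396461
  p = 17/86 = 0.197674: log2(p) = -2.338802, -p*log2(p) = 0.462321
  p = 11/86 = 0.127907: log2(p) = -2.966833, -p*log2(p) = 0.379479
  p = 19/86 = 0.220930: log2(p) = -2.178337, -p*log2(p) = 0.481261
  p = 11/86 = 0.127907: log2(p) = -2.966833, -p*log2(p) = 0.379479
  p = 16/86 = 0.186047: log2(p) = -2.426265, -p*log2(p) = 0.451398
H = 0.396461 + 0.462321 + 0.379479 + 0.481261 + 0.379479 + 0.451398 = 2.550399

H = 2.5504 bits/symbol


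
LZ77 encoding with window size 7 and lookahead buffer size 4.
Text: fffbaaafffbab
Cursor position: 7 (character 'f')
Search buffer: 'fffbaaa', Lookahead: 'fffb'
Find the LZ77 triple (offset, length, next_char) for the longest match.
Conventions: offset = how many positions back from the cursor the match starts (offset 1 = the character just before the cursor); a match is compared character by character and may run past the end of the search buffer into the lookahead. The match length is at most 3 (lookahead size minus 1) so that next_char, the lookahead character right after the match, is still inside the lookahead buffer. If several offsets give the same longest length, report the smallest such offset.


Try each offset into the search buffer:
  offset=1 (pos 6, char 'a'): match length 0
  offset=2 (pos 5, char 'a'): match length 0
  offset=3 (pos 4, char 'a'): match length 0
  offset=4 (pos 3, char 'b'): match length 0
  offset=5 (pos 2, char 'f'): match length 1
  offset=6 (pos 1, char 'f'): match length 2
  offset=7 (pos 0, char 'f'): match length 3
Longest match has length 3 at offset 7.
next_char = character at position 7 + 3 = 10 -> 'b'

Best match: offset=7, length=3 (matching 'fff' starting at position 0)
LZ77 triple: (7, 3, 'b')


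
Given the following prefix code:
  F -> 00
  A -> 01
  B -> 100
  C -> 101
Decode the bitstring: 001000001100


Decoding step by step:
Bits 00 -> F
Bits 100 -> B
Bits 00 -> F
Bits 01 -> A
Bits 100 -> B


Decoded message: FBFAB


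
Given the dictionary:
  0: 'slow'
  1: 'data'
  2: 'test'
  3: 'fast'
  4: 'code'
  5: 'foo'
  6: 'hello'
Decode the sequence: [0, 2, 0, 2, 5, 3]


Look up each index in the dictionary:
  0 -> 'slow'
  2 -> 'test'
  0 -> 'slow'
  2 -> 'test'
  5 -> 'foo'
  3 -> 'fast'

Decoded: "slow test slow test foo fast"


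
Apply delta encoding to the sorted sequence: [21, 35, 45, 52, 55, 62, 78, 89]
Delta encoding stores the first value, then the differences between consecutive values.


First value: 21
Deltas:
  35 - 21 = 14
  45 - 35 = 10
  52 - 45 = 7
  55 - 52 = 3
  62 - 55 = 7
  78 - 62 = 16
  89 - 78 = 11


Delta encoded: [21, 14, 10, 7, 3, 7, 16, 11]


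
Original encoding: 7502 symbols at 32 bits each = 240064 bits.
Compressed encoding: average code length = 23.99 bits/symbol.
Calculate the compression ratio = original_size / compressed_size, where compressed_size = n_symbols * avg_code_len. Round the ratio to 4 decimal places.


original_size = n_symbols * orig_bits = 7502 * 32 = 240064 bits
compressed_size = n_symbols * avg_code_len = 7502 * 23.99 = 179972.98 bits
ratio = original_size / compressed_size = 240064 / 179972.98 = 1.3339

Compression ratio = 1.3339


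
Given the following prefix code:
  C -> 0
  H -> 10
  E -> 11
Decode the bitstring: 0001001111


Decoding step by step:
Bits 0 -> C
Bits 0 -> C
Bits 0 -> C
Bits 10 -> H
Bits 0 -> C
Bits 11 -> E
Bits 11 -> E


Decoded message: CCCHCEE


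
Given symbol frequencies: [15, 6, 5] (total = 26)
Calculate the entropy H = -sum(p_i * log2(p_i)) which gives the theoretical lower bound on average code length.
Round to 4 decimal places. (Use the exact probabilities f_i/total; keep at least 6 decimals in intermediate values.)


Per-symbol terms -p_i * log2(p_i) with p_i = f_i/26:
  p = 15/26 = 0.576923: log2(p) = -0.793549, -p*log2(p) = 0.457817
  p = 6/26 = 0.230769: log2(p) = -2.115477, -p*log2(p) = 0.488187
  p = 5/26 = 0.192308: log2(p) = -2.378512, -p*log2(p) = 0.457406
H = 0.457817 + 0.488187 + 0.457406 = 1.403410

H = 1.4034 bits/symbol


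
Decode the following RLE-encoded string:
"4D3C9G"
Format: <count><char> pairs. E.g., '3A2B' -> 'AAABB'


Expanding each <count><char> pair:
  4D -> 'DDDD'
  3C -> 'CCC'
  9G -> 'GGGGGGGGG'

Decoded = DDDDCCCGGGGGGGGG


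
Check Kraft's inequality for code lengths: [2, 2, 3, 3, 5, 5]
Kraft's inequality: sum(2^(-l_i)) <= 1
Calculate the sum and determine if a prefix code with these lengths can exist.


Sum = 2^(-2) + 2^(-2) + 2^(-3) + 2^(-3) + 2^(-5) + 2^(-5)
    = 0.25 + 0.25 + 0.125 + 0.125 + 0.03125 + 0.03125
    = 26/32 = 0.8125
Since 0.8125 <= 1, Kraft's inequality IS satisfied.
A prefix code with these lengths CAN exist.

Kraft sum = 0.8125. Satisfied.


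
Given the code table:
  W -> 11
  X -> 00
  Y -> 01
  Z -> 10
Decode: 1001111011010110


Decoding:
10 -> Z
01 -> Y
11 -> W
10 -> Z
11 -> W
01 -> Y
01 -> Y
10 -> Z


Result: ZYWZWYYZ


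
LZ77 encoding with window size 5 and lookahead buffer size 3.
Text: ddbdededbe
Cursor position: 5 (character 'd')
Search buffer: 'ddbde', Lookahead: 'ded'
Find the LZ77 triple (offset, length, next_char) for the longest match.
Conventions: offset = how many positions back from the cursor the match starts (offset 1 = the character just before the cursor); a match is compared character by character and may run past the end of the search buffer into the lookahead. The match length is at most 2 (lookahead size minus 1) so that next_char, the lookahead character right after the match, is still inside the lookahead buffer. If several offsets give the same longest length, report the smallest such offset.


Try each offset into the search buffer:
  offset=1 (pos 4, char 'e'): match length 0
  offset=2 (pos 3, char 'd'): match length 2
  offset=3 (pos 2, char 'b'): match length 0
  offset=4 (pos 1, char 'd'): match length 1
  offset=5 (pos 0, char 'd'): match length 1
Longest match has length 2 at offset 2.
next_char = character at position 5 + 2 = 7 -> 'd'

Best match: offset=2, length=2 (matching 'de' starting at position 3)
LZ77 triple: (2, 2, 'd')


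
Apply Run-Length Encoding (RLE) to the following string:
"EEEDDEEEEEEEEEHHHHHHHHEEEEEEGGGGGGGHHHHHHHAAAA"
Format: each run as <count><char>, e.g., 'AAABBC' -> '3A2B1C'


Scanning runs left to right:
  i=0: run of 'E' x 3 -> '3E'
  i=3: run of 'D' x 2 -> '2D'
  i=5: run of 'E' x 9 -> '9E'
  i=14: run of 'H' x 8 -> '8H'
  i=22: run of 'E' x 6 -> '6E'
  i=28: run of 'G' x 7 -> '7G'
  i=35: run of 'H' x 7 -> '7H'
  i=42: run of 'A' x 4 -> '4A'

RLE = 3E2D9E8H6E7G7H4A


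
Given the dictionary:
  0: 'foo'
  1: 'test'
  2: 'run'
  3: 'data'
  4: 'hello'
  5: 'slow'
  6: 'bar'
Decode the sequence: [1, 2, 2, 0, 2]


Look up each index in the dictionary:
  1 -> 'test'
  2 -> 'run'
  2 -> 'run'
  0 -> 'foo'
  2 -> 'run'

Decoded: "test run run foo run"


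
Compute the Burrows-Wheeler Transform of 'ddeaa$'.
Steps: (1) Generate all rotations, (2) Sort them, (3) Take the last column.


Rotations (sorted):
  0: $ddeaa -> last char: a
  1: a$ddea -> last char: a
  2: aa$dde -> last char: e
  3: ddeaa$ -> last char: $
  4: deaa$d -> last char: d
  5: eaa$dd -> last char: d


BWT = aae$dd
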